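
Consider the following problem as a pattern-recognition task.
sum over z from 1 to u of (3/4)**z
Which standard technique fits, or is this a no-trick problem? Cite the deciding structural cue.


Verdict: the geometric series formula — consecutive terms stand in a fixed index-free ratio — the geometric sum formula closes it.


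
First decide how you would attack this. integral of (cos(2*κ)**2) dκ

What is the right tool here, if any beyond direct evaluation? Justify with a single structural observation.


Diagnosis: a trigonometric identity — the even trigonometric power cos(2*κ)**2 reduces by a double-angle identity before any integration is attempted.


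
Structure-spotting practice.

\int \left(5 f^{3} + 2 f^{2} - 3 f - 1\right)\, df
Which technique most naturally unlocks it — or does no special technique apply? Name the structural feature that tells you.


Technique: no special technique — a term-by-term power-rule job in f; no substitution or rearrangement earns its keep here.


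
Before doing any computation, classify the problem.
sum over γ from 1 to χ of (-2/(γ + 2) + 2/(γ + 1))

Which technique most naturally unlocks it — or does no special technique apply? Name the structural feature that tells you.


Method: telescoping — this sum is a zipper: each term contributes 2/(γ + 1) and removes the next index's value, which the following term puts back, closing term by term.


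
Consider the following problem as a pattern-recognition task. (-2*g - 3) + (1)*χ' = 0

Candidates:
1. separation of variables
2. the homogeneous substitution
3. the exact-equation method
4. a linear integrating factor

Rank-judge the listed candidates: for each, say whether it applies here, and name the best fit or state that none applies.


Technique: no special technique — the slope is a function of g alone, so integrate both sides directly.
- separation of variables — any separation here is vacuous (nothing depends on the unknown); direct integration is the honest label.
- the homogeneous substitution — the slope is not a function of the ratio of the variables alone.
- the exact-equation method — the unknown never enters the equation — exactness holds emptily, with nothing for the method to add.
- a linear integrating factor — with the unknown absent the integrating factor is a formality; direct integration is the working structure.


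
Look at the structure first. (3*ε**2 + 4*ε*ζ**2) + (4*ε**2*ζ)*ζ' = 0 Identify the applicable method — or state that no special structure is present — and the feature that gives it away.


Verdict: the exact-equation method — because the two cross partials coincide, the form is conservative as written — recover its potential in (ε, ζ).


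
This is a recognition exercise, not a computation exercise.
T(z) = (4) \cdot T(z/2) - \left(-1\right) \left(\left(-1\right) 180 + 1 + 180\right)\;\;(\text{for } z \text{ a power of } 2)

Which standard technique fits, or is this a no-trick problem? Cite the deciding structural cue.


Technique: the master substitution — the argument contracts 2-fold per step: reindex z exponentially and solve the linear recurrence in the new index.


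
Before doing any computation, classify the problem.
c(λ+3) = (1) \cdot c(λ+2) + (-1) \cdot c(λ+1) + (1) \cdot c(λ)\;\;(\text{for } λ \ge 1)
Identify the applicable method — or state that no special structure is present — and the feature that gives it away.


Best approach: the characteristic-root method — no index-dependence in the weights and nothing inhomogeneous: classic characteristic-equation setup.


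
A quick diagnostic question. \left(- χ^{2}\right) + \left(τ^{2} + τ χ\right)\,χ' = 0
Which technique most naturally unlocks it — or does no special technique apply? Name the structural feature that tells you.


Verdict: the homogeneous substitution — the slope is degree-zero homogeneous: the ratio substitution v = χ/τ collapses it. This can also be massaged into Bernoulli form (the roles of the variables may need exchanging); the homogeneous substitution avoids that setup.


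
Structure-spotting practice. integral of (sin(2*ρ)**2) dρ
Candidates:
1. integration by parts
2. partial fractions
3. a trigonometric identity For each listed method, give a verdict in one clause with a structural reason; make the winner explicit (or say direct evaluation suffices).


Technique: a trigonometric identity — an even power like sin(2*ρ)**2 flattens under the half-angle identity into first-degree cosines you can integrate directly.
- integration by parts — not the natural route: no polynomial-kernel product appears — a recursive parts reduction of the trigonometric product exists, but the identity rewrite is direct.
- partial fractions — the expression is not a ratio of polynomials that decomposes further.
- a trigonometric identity — applicable, and directly so.


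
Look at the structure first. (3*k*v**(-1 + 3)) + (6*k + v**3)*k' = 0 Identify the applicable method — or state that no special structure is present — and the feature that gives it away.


Method: the exact-equation method — take the mixed partials of 3*k*v**(-1 + 3) and 6*k + v**3: they are equal, which certifies an exact differential.


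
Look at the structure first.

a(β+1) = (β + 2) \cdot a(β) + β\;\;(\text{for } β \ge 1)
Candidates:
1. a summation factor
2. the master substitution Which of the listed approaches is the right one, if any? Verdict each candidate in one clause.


Verdict: a summation factor — an index-dependent multiplier β + 2 rules out characteristic roots; a summation factor converts it to a pure difference.
- a summation factor: yes, a natural case for it.
- the master substitution — the recursive argument is a shift of the index, not a fixed fraction of it.


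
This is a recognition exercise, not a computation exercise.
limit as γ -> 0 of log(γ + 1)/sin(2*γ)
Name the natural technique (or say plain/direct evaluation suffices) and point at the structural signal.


Best approach: l'Hôpital's rule (0/0) — numerator and denominator both vanish at 0 — a genuine 0/0 form, which is exactly when l'Hôpital applies. A local series expansion at the point resolves it as well; the rule is the packaged version of that step.


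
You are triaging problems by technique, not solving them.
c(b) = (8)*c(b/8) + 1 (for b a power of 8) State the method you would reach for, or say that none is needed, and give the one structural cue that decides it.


Diagnosis: the master substitution — recursion at b/8 is multiplicative in the index; logarithmic reindexing via b = 8^m linearizes it.


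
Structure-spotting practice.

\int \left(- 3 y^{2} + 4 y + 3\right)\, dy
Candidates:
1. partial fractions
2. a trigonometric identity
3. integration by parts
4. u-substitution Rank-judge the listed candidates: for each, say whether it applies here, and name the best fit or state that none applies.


Verdict: no special technique — a term-by-term power-rule job in y; no substitution or rearrangement earns its keep here.
- partial fractions: the expression is not a ratio of polynomials that decomposes further.
- a trigonometric identity — no sine or cosine appears, so there is nothing for a trigonometric identity to act on.
- integration by parts: parts would only shuffle a directly integrable integrand.
- u-substitution: any workable substitution here is cosmetic — the integrand is already in directly integrable form.


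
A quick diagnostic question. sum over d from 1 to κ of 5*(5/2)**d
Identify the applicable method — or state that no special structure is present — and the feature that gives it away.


Verdict: the geometric series formula — consecutive terms stand in a fixed index-free ratio — the geometric sum formula closes it.


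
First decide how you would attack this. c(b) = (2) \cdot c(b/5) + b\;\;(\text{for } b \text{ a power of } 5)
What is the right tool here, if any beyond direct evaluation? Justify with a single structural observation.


Diagnosis: the master substitution — treat m = log base 5 of b as the new clock: one recursion step advances m by one while b scales by 5.


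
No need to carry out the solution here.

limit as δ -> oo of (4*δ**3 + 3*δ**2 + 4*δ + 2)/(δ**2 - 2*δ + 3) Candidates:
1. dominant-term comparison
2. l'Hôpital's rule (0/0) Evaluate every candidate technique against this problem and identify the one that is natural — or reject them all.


Diagnosis: dominant-term comparison — divide by the highest power of δ present: lower-order terms vanish and the dominant ratio remains.
- dominant-term comparison: yes — fits the structure here.
- l'Hôpital's rule (0/0) — as a single quotient the expression runs to ∞/∞ at the limit point — an at-infinity form of the rule would apply, though the leading-growth comparison is the direct reading.


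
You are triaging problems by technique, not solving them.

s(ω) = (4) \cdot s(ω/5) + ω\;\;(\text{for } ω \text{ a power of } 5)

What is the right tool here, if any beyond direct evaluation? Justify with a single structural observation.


Best approach: the master substitution — the argument contracts 5-fold per step: reindex ω exponentially and solve the linear recurrence in the new index.


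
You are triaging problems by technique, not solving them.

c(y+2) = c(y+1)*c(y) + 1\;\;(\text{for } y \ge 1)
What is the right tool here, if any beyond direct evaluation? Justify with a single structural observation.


Diagnosis: no special technique — the recurrence is nonlinear in the sequence terms; no linear-recurrence method fits it as written — one iterates or studies it directly.


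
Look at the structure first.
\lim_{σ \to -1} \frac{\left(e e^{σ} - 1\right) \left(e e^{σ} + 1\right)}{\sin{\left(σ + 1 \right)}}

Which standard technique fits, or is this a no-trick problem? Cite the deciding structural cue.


Method: l'Hôpital's rule (0/0) — numerator and denominator both vanish at -1 — a genuine 0/0 form, which is exactly when l'Hôpital applies. Expanding numerator and denominator to first order gives the same value — the rule automates exactly that.


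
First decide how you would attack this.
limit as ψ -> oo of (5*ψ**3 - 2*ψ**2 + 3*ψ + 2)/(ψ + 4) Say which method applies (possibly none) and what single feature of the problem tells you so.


Diagnosis: dominant-term comparison — divide through by the highest power of ψ; every lower-order term dies and the dominant terms decide the limit. l'Hôpital's at-infinity variant applies to the expression viewed as a single quotient; the leading-term comparison is the direct route.


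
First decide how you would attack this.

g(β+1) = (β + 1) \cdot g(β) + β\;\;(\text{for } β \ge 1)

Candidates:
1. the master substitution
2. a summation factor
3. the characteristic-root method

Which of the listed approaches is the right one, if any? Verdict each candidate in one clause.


Verdict: a summation factor — first-order, linear, moving coefficient β + 1: the discrete analogue of an integrating factor handles it.
- the master substitution: this is shift-type recursion, outside the divide-and-conquer template.
- a summation factor — yes — fits the structure here.
- the characteristic-root method: the coefficients vary with the index, breaking the constant-coefficient structure the method needs.


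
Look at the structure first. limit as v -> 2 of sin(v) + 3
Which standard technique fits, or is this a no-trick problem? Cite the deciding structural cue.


Method: no special technique — nothing blocks direct substitution at 2: plug in and finish.


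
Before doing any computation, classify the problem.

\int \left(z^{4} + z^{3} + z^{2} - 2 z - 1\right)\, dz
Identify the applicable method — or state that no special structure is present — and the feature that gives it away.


Technique: no special technique — every term is a constant multiple of a power of z; term-wise power-rule integration needs no preliminary transformation.


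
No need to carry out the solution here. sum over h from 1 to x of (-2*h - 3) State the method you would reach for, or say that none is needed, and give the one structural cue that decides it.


Best approach: no special technique — the summand is a plain polynomial in h (expanding first if it arrives factored); standard power-sum formulas evaluate it term by term.


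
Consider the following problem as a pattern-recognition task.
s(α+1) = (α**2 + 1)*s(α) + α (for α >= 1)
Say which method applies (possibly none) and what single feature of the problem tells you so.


Diagnosis: a summation factor — with the index-dependent coefficient α**2 + 1, dividing by the cumulative product turns the left side into a pure difference.


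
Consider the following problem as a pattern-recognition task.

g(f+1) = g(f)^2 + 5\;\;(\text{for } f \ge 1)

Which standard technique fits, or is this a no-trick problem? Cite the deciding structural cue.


Best approach: no special technique — the new term depends nonlinearly on the old ones, which disqualifies every superposition-based technique.


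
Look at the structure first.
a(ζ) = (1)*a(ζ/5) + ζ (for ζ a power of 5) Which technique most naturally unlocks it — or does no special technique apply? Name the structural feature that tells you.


Best approach: the master substitution — treat m = log base 5 of ζ as the new clock: one recursion step advances m by one while ζ scales by 5.


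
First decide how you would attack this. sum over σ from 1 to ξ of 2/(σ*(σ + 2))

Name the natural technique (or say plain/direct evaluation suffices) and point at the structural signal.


Best approach: telescoping — the summand 2/(σ*(σ + 2)) decomposes into fractions whose poles differ by an integer shift — the series collapses.


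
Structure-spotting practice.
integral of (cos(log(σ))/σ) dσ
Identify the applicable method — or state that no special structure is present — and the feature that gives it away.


Method: u-substitution — collected, the integrand has one factor that is, up to a constant, the derivative of an inner expression the rest depends on — substitute for that inner expression.


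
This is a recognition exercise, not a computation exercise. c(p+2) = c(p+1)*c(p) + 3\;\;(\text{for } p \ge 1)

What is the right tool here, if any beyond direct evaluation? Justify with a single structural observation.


Best approach: no special technique — once the recursion is nonlinear, characteristic roots, master substitutions, and summation factors are all off the table.


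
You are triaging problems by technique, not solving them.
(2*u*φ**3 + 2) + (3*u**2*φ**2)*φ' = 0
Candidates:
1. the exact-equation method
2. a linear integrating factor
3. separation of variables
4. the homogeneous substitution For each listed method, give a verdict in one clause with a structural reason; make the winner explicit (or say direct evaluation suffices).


Best approach: the exact-equation method — d/dφ of 2*u*φ**3 + 2 equals d/du of 3*u**2*φ**2: the form is a total differential of one potential — integrate it exactly.
- the exact-equation method — applicable, and directly so.
- a linear integrating factor: a nonlinear term in the unknown puts this outside the integrating-factor template.
- separation of variables: no division isolates the independent variable from the unknown.
- the homogeneous substitution: the slope is not a function of the ratio of the variables alone.


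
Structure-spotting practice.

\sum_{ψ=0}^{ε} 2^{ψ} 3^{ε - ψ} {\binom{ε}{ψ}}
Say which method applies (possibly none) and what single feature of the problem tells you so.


Method: the binomial theorem — the binomial coefficients weight matched powers of 2 and 3, which is exactly the expansion of a binomial power.


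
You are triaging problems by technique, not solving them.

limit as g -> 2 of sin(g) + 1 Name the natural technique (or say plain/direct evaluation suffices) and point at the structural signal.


Method: no special technique — the expression is continuous at the evaluation point — substitute directly; no indeterminate form appears.


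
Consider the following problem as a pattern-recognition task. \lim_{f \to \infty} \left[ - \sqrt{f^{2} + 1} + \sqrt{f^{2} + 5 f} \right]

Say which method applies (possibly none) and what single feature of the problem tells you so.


Verdict: conjugate multiplication — turning the difference into a conjugate-rationalized ratio makes the limit readable.


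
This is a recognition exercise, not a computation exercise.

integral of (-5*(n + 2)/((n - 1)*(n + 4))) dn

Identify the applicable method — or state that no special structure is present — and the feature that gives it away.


Best approach: partial fractions — the bottom factors while the top stays lower-degree — split into simple fractions and integrate piece by piece.


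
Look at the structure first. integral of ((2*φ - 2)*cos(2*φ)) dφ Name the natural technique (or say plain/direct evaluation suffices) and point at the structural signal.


Verdict: integration by parts — differentiate 2*φ - 2, integrate cos(2*φ): each pass lowers the polynomial degree, so parts terminates.


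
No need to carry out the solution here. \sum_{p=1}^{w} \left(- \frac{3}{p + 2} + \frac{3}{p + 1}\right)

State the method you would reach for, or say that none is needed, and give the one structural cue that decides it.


Method: telescoping — difference-of-shifts structure (each term adds \frac{3}{p + 1}, then subtracts its one-index-advanced value, which the following term adds back) leaves only the first and last pieces standing.


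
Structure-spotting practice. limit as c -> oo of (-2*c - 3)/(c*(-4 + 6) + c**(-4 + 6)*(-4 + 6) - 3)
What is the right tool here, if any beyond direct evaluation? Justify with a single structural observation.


Method: dominant-term comparison — as c grows, only the highest-degree terms matter — compare leading terms and read the limit off. Differentiating the expression as a single quotient would eventually settle it as well; matching dominant growth settles it immediately.


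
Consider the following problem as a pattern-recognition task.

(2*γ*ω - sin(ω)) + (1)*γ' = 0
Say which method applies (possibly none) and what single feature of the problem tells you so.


Verdict: a linear integrating factor — linear in the unknown with genuine forcing: multiply through by the exponential of the integrated coefficient and the left side closes into one derivative.


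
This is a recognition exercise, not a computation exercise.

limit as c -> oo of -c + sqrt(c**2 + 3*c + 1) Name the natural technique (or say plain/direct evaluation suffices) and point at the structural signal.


Method: conjugate multiplication — divergence minus divergence hides a finite answer — expose it by pairing sqrt(c**2 + 3*c + 1) - c with its conjugate.


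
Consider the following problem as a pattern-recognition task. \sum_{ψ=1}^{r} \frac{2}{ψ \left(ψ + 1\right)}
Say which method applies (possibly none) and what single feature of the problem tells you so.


Diagnosis: telescoping — rewrite \frac{2}{ψ \left(ψ + 1\right)} as simple fractions and successive terms eat each other — only the edges survive.


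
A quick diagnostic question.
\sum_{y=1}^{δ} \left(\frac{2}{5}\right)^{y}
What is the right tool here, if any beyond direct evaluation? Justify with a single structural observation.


Verdict: the geometric series formula — each term is \frac{2}{5} times the previous one, so the geometric-series formula applies directly.


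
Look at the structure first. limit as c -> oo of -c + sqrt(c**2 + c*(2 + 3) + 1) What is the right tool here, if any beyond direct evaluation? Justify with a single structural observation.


Technique: conjugate multiplication — this difference gives up after one conjugate multiplication — the radical structure cancels against its conjugate.


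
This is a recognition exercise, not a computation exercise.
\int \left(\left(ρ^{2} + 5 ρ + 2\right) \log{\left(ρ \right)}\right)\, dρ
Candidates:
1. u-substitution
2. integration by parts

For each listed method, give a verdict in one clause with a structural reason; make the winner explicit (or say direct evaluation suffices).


Best approach: integration by parts — \log{\left(ρ \right)} is the classic u in parts — its derivative is a plain reciprocal while ρ^{2} + 5 ρ + 2 absorbs the dv role.
- u-substitution — no subexpression of the integrand serves as a whole-integral substitution inner — individual terms may offer their own, but none carries its derivative as a factor of the full integrand; a working change of variable would have to be constructed from outside the expression.
- integration by parts — a fit — the right tool for this form.


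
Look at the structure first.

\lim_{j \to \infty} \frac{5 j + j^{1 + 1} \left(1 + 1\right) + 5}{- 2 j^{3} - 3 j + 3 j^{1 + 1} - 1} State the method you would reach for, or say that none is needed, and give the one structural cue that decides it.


Diagnosis: dominant-term comparison — growth-rate triage: the leading powers of j decide the limit, everything else is noise. Viewed as a single quotient this is an ∞/∞ form — an at-infinity application of l'Hôpital's rule would also resolve it; comparing leading growth reads the answer without differentiating.


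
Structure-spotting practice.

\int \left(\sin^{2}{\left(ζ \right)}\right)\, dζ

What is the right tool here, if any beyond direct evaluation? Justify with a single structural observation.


Diagnosis: a trigonometric identity — the exponent on \sin^{2}{\left(ζ \right)} is even — the power-reduction identity is the standard preprocessing step.


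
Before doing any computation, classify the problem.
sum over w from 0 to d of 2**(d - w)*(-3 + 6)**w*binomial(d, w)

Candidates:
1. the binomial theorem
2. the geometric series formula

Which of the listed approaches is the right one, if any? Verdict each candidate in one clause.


Best approach: the binomial theorem — the binomial coefficients weight matched powers of (-3 + 6) and 2, which is exactly the expansion of a binomial power.
- the binomial theorem: applies; the problem has the shape this method handles.
- the geometric series formula — no single multiplier carries one term to the next throughout the sum.


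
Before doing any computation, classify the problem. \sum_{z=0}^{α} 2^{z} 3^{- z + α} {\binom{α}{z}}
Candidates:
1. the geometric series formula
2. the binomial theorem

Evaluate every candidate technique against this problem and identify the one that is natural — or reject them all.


Diagnosis: the binomial theorem — the summand is term z of a binomial expansion in 2 and 3; the whole sum is a single power.
- the geometric series formula: no single multiplier carries one term to the next throughout the sum.
- the binomial theorem: yes — fits the structure here.


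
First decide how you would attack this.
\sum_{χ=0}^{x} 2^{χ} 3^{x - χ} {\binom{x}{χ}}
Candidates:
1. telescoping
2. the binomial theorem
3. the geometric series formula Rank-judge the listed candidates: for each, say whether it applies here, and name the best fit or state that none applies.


Best approach: the binomial theorem — the summand is term χ of a binomial expansion in 2 and 3; the whole sum is a single power.
- telescoping: computed from the summand as displayed, the partial sums build up without the pairwise collapse telescoping exploits.
- the binomial theorem: applicable, and directly so.
- the geometric series formula: the term-to-term ratio drifts with the index — the one thing the geometric formula cannot absorb.


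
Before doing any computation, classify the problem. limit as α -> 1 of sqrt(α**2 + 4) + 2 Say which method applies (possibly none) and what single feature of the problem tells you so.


Diagnosis: no special technique — no vanishing denominator and no indeterminate clash at the point — evaluation is immediate.


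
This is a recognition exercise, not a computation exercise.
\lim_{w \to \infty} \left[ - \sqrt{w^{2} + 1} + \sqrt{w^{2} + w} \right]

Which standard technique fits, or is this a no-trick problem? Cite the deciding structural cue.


Method: conjugate multiplication — this difference gives up after one conjugate multiplication — the radical structure cancels against its conjugate.


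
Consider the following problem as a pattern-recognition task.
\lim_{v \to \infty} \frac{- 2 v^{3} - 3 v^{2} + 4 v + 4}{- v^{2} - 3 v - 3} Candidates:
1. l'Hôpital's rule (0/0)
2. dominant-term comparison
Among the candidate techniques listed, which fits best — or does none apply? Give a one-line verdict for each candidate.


Best approach: dominant-term comparison — divide by the highest power of v present: lower-order terms vanish and the dominant ratio remains.
- l'Hôpital's rule (0/0): viewed as a single quotient this runs to ∞/∞, not the 0/0 clash this candidate addresses; an at-infinity variant of the rule would resolve it, but comparing leading growth reads the answer without differentiating.
- dominant-term comparison — applicable, and directly so.


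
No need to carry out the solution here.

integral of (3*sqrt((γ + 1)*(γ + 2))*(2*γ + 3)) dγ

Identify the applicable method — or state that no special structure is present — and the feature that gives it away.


Method: u-substitution — the only nontrivial dependence routes through (γ + 1)*(γ + 2), whose derivative supplies the leftover factor up to a constant multiple — u = (γ + 1)*(γ + 2) flattens it.


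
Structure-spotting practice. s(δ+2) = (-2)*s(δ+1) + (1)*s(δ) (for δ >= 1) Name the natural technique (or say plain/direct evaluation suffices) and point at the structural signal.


Verdict: the characteristic-root method — linear, homogeneous, constant coefficients: solutions of the form r^δ exist — find the roots of the characteristic polynomial.


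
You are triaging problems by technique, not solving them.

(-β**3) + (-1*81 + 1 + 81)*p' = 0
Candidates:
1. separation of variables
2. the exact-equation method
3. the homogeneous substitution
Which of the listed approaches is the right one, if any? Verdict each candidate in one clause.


Best approach: no special technique — solved for the derivative, p never appears on the right — this is a direct integration in β, not a differential-equations problem at heart.
- separation of variables: separation is only trivially available — with the unknown absent from the slope this is a direct integration, not a separation problem.
- the exact-equation method — the unknown never enters the equation — exactness holds emptily, with nothing for the method to add.
- the homogeneous substitution: rescaling both variables together changes the slope, so no ratio substitution collapses it.


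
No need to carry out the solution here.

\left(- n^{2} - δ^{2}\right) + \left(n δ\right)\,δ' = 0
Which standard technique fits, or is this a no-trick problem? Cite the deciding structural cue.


Diagnosis: the homogeneous substitution — the slope's numerator and denominator have matching total degree, so it depends only on δ/n and the ratio substitution collapses it. A Bernoulli rewrite works here as the equation stands — the homogeneous substitution is the more immediate reading.


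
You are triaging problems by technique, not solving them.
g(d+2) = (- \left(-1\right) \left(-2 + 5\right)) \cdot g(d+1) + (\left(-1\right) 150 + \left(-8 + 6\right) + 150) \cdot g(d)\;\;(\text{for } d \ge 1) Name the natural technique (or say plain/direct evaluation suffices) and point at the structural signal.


Technique: the characteristic-root method — no index-dependence in the weights and nothing inhomogeneous: classic characteristic-equation setup.


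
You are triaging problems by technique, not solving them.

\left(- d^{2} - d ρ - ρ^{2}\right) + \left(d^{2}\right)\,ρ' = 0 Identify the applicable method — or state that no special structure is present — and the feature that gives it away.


Diagnosis: the homogeneous substitution — the slope's numerator and denominator share total degree; set v = ρ/d and the equation drops to separable form.


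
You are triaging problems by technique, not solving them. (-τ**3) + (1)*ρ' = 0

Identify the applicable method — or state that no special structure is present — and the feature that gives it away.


Method: no special technique — solved for the derivative, no ρ appears — this is antidifferentiation in τ wearing ODE clothing.


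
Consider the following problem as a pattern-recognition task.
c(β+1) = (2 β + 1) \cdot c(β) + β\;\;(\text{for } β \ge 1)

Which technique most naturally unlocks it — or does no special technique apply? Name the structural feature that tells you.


Best approach: a summation factor — rescale the sequence by the product of the weights 2 β + 1 so far — the recurrence collapses to a plain running sum.


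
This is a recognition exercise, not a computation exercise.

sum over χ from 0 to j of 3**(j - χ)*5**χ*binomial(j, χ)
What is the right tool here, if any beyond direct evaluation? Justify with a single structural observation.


Verdict: the binomial theorem — the binomial coefficients weight matched powers of 5 and 3, which is exactly the expansion of a binomial power.


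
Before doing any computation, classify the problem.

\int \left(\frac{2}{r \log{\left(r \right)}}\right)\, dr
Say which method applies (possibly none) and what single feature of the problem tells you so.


Diagnosis: u-substitution — collected, the integrand has one factor that is, up to a constant, the derivative of an inner expression the rest depends on — substitute for that inner expression.


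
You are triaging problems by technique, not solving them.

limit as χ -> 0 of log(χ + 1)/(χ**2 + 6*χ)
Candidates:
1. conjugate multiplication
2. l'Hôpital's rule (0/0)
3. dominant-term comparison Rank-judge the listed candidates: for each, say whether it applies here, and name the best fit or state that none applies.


Method: l'Hôpital's rule (0/0) — numerator and denominator both vanish at 0 — a genuine 0/0 form, which is exactly when l'Hôpital applies. Expanding numerator and denominator to first order gives the same value — the rule automates exactly that.
- conjugate multiplication: there are no radicals in tension whose conjugate would simplify matters.
- l'Hôpital's rule (0/0) — applicable, and directly so.
- dominant-term comparison — no dominant power emerges to decide the limit by degree comparison.


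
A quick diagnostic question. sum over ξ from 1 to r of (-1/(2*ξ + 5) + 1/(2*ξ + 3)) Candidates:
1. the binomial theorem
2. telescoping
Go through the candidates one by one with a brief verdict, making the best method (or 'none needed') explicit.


Diagnosis: telescoping — a difference of consecutive values of one function (1/(2*ξ + 3) at one index and the next) — telescoping by construction.
- the binomial theorem: the terms do not reassemble into a binomial power.
- telescoping — a fit — the right tool for this form.


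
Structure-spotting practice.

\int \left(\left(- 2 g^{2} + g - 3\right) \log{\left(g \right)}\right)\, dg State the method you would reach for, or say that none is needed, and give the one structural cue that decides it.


Method: integration by parts — one parts step with u = \log{\left(g \right)} trades the logarithm for an algebraic integrand.


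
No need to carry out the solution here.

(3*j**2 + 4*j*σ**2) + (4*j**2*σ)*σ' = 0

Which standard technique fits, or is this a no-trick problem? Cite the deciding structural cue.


Best approach: the exact-equation method — the mixed-partials test passes for 3*j**2 + 4*j*σ**2 and 4*j**2*σ, so a potential function exists as presented.


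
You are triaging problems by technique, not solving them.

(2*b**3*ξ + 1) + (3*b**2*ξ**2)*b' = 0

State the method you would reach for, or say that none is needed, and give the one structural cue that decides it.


Verdict: the exact-equation method — checking ∂/∂b of 2*b**3*ξ + 1 against ∂/∂ξ of 3*b**2*ξ**2: they match — the equation is exact as it stands.


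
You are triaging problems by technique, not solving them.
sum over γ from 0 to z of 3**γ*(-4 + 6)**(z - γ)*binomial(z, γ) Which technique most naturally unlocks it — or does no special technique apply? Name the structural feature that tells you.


Method: the binomial theorem — the binomial coefficients weight matched powers of 3 and (-4 + 6), which is exactly the expansion of a binomial power.


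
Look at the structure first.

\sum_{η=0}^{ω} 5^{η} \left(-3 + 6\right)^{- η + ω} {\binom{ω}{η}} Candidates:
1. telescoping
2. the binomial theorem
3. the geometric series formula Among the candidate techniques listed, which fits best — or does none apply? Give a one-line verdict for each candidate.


Best approach: the binomial theorem — the binomial coefficients weight matched powers of 5 and (-3 + 6), which is exactly the expansion of a binomial power.
- telescoping: computed from the summand as displayed, the partial sums build up without the pairwise collapse telescoping exploits.
- the binomial theorem — a fit — the right tool for this form.
- the geometric series formula: no single multiplier carries one term to the next throughout the sum.


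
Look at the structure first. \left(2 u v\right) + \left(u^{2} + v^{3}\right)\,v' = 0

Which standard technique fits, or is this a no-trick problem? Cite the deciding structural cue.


Diagnosis: the exact-equation method — 2 u v and u^{2} + v^{3} pass the exactness check on the nose, so no integrating factor in u or v is needed at all.


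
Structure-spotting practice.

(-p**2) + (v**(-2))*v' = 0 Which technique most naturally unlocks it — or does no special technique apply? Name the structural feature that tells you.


Method: separation of variables — separating collects all v-dependence with the derivative and leaves all p-dependence opposite: variables separate. The equation is exact as it stands too — a potential function exists — though separation reads the split structure directly.


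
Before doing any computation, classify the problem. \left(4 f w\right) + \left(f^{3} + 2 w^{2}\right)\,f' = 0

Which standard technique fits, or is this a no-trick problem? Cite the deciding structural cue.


Method: the exact-equation method — equality of cross partials is the green light — assemble the potential function term by term.


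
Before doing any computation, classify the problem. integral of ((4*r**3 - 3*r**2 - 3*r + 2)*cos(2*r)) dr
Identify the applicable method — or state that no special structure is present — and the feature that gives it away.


Diagnosis: integration by parts — 4*r**3 - 3*r**2 - 3*r + 2 dies after finitely many derivatives while cos(2*r) cycles under integration — the tabular/parts setup.


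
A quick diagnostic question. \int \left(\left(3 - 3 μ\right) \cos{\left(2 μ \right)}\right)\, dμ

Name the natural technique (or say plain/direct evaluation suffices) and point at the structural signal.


Verdict: integration by parts — 3 - 3 μ dies after finitely many derivatives while \cos{\left(2 μ \right)} cycles under integration — the tabular/parts setup.


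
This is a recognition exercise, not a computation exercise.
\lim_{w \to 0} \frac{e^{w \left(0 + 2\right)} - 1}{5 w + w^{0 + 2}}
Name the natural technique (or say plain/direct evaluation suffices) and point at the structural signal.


Best approach: l'Hôpital's rule (0/0) — plug in 0: top and bottom both hit zero, so differentiate each and retry. The standard small-argument limits would also carry it; the rule is the systematic route.


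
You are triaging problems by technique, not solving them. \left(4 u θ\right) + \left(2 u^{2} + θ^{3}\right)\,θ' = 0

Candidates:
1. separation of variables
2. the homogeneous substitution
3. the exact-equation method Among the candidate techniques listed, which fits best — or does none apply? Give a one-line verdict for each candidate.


Diagnosis: the exact-equation method — 4 u θ and 2 u^{2} + θ^{3} pass the exactness check on the nose, so no integrating factor in u or θ is needed at all.
- separation of variables — no division isolates the independent variable from the unknown.
- the homogeneous substitution — the ratio of the variables does not determine the slope.
- the exact-equation method — applies; the problem has the shape this method handles.


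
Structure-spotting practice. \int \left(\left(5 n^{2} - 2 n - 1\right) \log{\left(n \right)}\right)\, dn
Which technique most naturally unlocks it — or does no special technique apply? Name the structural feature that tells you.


Diagnosis: integration by parts — one parts step with u = \log{\left(n \right)} trades the logarithm for an algebraic integrand.


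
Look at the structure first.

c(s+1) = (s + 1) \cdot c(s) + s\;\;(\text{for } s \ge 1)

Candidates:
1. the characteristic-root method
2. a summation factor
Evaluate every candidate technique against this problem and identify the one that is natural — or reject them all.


Verdict: a summation factor — with the index-dependent coefficient s + 1, dividing by the cumulative product turns the left side into a pure difference.
- the characteristic-root method: the coefficients change with the index, which the root method cannot absorb.
- a summation factor — yes — fits the structure here.


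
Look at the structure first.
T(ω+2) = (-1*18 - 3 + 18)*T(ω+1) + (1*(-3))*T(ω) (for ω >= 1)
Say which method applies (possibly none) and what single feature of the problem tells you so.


Technique: the characteristic-root method — no index-dependence in the weights and nothing inhomogeneous: classic characteristic-equation setup.


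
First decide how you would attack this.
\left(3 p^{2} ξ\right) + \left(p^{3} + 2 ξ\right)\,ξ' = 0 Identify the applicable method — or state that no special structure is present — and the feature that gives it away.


Best approach: the exact-equation method — this form is already the differential of something: the matching mixed partials of 3 p^{2} ξ and p^{3} + 2 ξ prove it.


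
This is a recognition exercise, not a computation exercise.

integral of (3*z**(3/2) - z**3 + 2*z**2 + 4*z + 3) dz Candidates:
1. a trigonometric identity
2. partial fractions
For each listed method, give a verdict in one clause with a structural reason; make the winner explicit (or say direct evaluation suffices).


Best approach: no special technique — every term is a constant multiple of a power of z; term-wise power-rule integration needs no preliminary transformation.
- a trigonometric identity: no sine or cosine appears, so there is nothing for a trigonometric identity to act on.
- partial fractions: the expression is not a ratio of polynomials that decomposes further.


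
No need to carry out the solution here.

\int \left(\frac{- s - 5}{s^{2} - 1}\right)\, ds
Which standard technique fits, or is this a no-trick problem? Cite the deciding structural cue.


Best approach: partial fractions — the denominator s^{2} - 1 factors, so the quotient decomposes into elementary partial fractions term by term.


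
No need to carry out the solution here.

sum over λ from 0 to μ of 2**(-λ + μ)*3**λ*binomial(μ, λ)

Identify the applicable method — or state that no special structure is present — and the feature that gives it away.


Method: the binomial theorem — terms weighting binomial(μ, λ) against matched powers of 3 and 2 reassemble into (3 + 2)^μ by the binomial theorem.
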